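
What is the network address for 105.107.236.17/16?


IP:   01101001.01101011.11101100.00010001
Mask: 11111111.11111111.00000000.00000000
AND operation:
Net:  01101001.01101011.00000000.00000000
Network: 105.107.0.0/16


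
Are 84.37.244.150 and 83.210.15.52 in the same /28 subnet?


Mask: 255.255.255.240
84.37.244.150 AND mask = 84.37.244.144
83.210.15.52 AND mask = 83.210.15.48
No, different subnets (84.37.244.144 vs 83.210.15.48)


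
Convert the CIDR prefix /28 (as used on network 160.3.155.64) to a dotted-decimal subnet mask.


/28 means 28 network bits, 4 host bits
Binary: 11111111111111111111111111110000
Mask: 255.255.255.240


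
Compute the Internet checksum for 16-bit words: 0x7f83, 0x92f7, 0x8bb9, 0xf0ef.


Sum all words (with carry folding):
+ 0x7f83 = 0x7f83
+ 0x92f7 = 0x127b
+ 0x8bb9 = 0x9e34
+ 0xf0ef = 0x8f24
One's complement: ~0x8f24
Checksum = 0x70db


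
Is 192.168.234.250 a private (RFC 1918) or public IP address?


RFC 1918 private ranges:
  10.0.0.0/8 (10.0.0.0 - 10.255.255.255)
  172.16.0.0/12 (172.16.0.0 - 172.31.255.255)
  192.168.0.0/16 (192.168.0.0 - 192.168.255.255)
Private (in 192.168.0.0/16)


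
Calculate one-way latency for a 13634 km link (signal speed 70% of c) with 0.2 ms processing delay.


Speed = 0.7 * 3e5 km/s = 210000 km/s
Propagation delay = 13634 / 210000 = 0.0649 s = 64.9238 ms
Processing delay = 0.2 ms
Total one-way latency = 65.1238 ms


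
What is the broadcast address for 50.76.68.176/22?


Network: 50.76.68.0/22
Host bits = 10
Set all host bits to 1:
Broadcast: 50.76.71.255


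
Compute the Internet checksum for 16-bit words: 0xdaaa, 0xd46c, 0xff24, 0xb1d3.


Sum all words (with carry folding):
+ 0xdaaa = 0xdaaa
+ 0xd46c = 0xaf17
+ 0xff24 = 0xae3c
+ 0xb1d3 = 0x6010
One's complement: ~0x6010
Checksum = 0x9fef


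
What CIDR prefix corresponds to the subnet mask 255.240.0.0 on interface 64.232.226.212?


Binary: 11111111.11110000.00000000.00000000
Count leading 1s
Prefix: /12


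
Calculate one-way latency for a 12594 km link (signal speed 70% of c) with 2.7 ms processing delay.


Speed = 0.7 * 3e5 km/s = 210000 km/s
Propagation delay = 12594 / 210000 = 0.06 s = 59.9714 ms
Processing delay = 2.7 ms
Total one-way latency = 62.6714 ms


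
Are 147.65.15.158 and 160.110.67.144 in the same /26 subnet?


Mask: 255.255.255.192
147.65.15.158 AND mask = 147.65.15.128
160.110.67.144 AND mask = 160.110.67.128
No, different subnets (147.65.15.128 vs 160.110.67.128)


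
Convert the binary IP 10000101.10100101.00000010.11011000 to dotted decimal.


10000101 = 133
10100101 = 165
00000010 = 2
11011000 = 216
IP: 133.165.2.216


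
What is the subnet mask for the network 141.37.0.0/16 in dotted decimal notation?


/16 means 16 network bits, 16 host bits
Binary: 11111111111111110000000000000000
Mask: 255.255.0.0


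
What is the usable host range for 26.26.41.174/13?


Network: 26.24.0.0
Broadcast: 26.31.255.255
First usable = network + 1
Last usable = broadcast - 1
Range: 26.24.0.1 to 26.31.255.254


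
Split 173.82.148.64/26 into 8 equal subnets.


New prefix = 26 + 3 = 29
Each subnet has 8 addresses
  173.82.148.64/29
  173.82.148.72/29
  173.82.148.80/29
  173.82.148.88/29
  173.82.148.96/29
  173.82.148.104/29
  173.82.148.112/29
  173.82.148.120/29
Subnets: 173.82.148.64/29, 173.82.148.72/29, 173.82.148.80/29, 173.82.148.88/29, 173.82.148.96/29, 173.82.148.104/29, 173.82.148.112/29, 173.82.148.120/29


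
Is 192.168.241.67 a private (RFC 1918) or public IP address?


RFC 1918 private ranges:
  10.0.0.0/8 (10.0.0.0 - 10.255.255.255)
  172.16.0.0/12 (172.16.0.0 - 172.31.255.255)
  192.168.0.0/16 (192.168.0.0 - 192.168.255.255)
Private (in 192.168.0.0/16)


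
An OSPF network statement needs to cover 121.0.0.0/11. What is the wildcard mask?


Subnet mask: 255.224.0.0
Wildcard = 255.255.255.255 - subnet mask
255 - 255 = 0
255 - 224 = 31
255 - 0 = 255
255 - 0 = 255
Wildcard: 0.31.255.255


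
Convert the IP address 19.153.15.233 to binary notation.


19 = 00010011
153 = 10011001
15 = 00001111
233 = 11101001
Binary: 00010011.10011001.00001111.11101001


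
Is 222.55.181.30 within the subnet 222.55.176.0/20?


Subnet network: 222.55.176.0
Test IP AND mask: 222.55.176.0
Yes, 222.55.181.30 is in 222.55.176.0/20


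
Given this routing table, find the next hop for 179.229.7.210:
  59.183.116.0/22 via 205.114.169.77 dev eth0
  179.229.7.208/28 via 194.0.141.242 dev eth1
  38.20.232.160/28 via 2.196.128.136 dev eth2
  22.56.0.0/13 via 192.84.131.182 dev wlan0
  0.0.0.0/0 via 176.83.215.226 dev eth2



Longest prefix match for 179.229.7.210:
  /22 59.183.116.0: no
  /28 179.229.7.208: MATCH
  /28 38.20.232.160: no
  /13 22.56.0.0: no
  /0 0.0.0.0: MATCH
Selected: next-hop 194.0.141.242 via eth1 (matched /28)


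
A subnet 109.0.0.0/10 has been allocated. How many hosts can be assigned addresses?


Host bits = 32 - 10 = 22
Total addresses = 2^22 = 4194304
Usable = total - 2 (network and broadcast)
Usable hosts: 4194302


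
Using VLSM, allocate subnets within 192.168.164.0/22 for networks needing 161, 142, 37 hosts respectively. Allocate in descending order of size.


161 hosts -> /24 (254 usable): 192.168.164.0/24
142 hosts -> /24 (254 usable): 192.168.165.0/24
37 hosts -> /26 (62 usable): 192.168.166.0/26
Allocation: 192.168.164.0/24 (161 hosts, 254 usable); 192.168.165.0/24 (142 hosts, 254 usable); 192.168.166.0/26 (37 hosts, 62 usable)


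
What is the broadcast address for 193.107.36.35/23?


Network: 193.107.36.0/23
Host bits = 9
Set all host bits to 1:
Broadcast: 193.107.37.255


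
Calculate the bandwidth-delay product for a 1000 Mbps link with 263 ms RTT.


BDP = bandwidth * RTT
= 1000 Mbps * 263 ms
= 1000 * 1e6 * 263 / 1000 bits
= 263000000 bits
= 32875000 bytes
= 32104.4922 KB
BDP = 263000000 bits (32875000 bytes)


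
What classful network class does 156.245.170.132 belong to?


First octet: 156
Binary: 10011100
10xxxxxx -> Class B (128-191)
Class B, default mask 255.255.0.0 (/16)


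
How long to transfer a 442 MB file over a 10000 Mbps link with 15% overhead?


Effective throughput = 10000 * (1 - 15/100) = 8500 Mbps
File size in Mb = 442 * 8 = 3536 Mb
Time = 3536 / 8500
Time = 0.416 seconds


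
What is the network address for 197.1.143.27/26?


IP:   11000101.00000001.10001111.00011011
Mask: 11111111.11111111.11111111.11000000
AND operation:
Net:  11000101.00000001.10001111.00000000
Network: 197.1.143.0/26


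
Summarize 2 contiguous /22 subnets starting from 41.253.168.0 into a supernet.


Original prefix: /22
Number of subnets: 2 = 2^1
New prefix = 22 - 1 = 21
Supernet: 41.253.168.0/21


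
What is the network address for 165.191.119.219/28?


IP:   10100101.10111111.01110111.11011011
Mask: 11111111.11111111.11111111.11110000
AND operation:
Net:  10100101.10111111.01110111.11010000
Network: 165.191.119.208/28


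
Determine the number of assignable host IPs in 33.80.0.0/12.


Host bits = 32 - 12 = 20
Total addresses = 2^20 = 1048576
Usable = total - 2 (network and broadcast)
Usable hosts: 1048574


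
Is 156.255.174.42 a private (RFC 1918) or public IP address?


RFC 1918 private ranges:
  10.0.0.0/8 (10.0.0.0 - 10.255.255.255)
  172.16.0.0/12 (172.16.0.0 - 172.31.255.255)
  192.168.0.0/16 (192.168.0.0 - 192.168.255.255)
Public (not in any RFC 1918 range)


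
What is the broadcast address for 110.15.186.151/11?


Network: 110.0.0.0/11
Host bits = 21
Set all host bits to 1:
Broadcast: 110.31.255.255


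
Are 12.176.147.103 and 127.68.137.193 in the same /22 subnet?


Mask: 255.255.252.0
12.176.147.103 AND mask = 12.176.144.0
127.68.137.193 AND mask = 127.68.136.0
No, different subnets (12.176.144.0 vs 127.68.136.0)


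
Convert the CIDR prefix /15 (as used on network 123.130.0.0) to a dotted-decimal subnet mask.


/15 means 15 network bits, 17 host bits
Binary: 11111111111111100000000000000000
Mask: 255.254.0.0


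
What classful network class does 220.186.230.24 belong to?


First octet: 220
Binary: 11011100
110xxxxx -> Class C (192-223)
Class C, default mask 255.255.255.0 (/24)


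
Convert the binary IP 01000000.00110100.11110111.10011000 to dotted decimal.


01000000 = 64
00110100 = 52
11110111 = 247
10011000 = 152
IP: 64.52.247.152


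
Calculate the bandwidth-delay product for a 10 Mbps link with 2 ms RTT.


BDP = bandwidth * RTT
= 10 Mbps * 2 ms
= 10 * 1e6 * 2 / 1000 bits
= 20000 bits
= 2500 bytes
= 2.4414 KB
BDP = 20000 bits (2500 bytes)


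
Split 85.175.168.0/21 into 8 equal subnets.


New prefix = 21 + 3 = 24
Each subnet has 256 addresses
  85.175.168.0/24
  85.175.169.0/24
  85.175.170.0/24
  85.175.171.0/24
  85.175.172.0/24
  85.175.173.0/24
  85.175.174.0/24
  85.175.175.0/24
Subnets: 85.175.168.0/24, 85.175.169.0/24, 85.175.170.0/24, 85.175.171.0/24, 85.175.172.0/24, 85.175.173.0/24, 85.175.174.0/24, 85.175.175.0/24


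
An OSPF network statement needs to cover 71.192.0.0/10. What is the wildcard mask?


Subnet mask: 255.192.0.0
Wildcard = 255.255.255.255 - subnet mask
255 - 255 = 0
255 - 192 = 63
255 - 0 = 255
255 - 0 = 255
Wildcard: 0.63.255.255


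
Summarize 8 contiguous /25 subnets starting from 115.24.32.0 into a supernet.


Original prefix: /25
Number of subnets: 8 = 2^3
New prefix = 25 - 3 = 22
Supernet: 115.24.32.0/22


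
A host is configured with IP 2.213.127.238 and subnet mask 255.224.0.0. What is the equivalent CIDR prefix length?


Binary: 11111111.11100000.00000000.00000000
Count leading 1s
Prefix: /11


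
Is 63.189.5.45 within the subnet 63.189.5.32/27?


Subnet network: 63.189.5.32
Test IP AND mask: 63.189.5.32
Yes, 63.189.5.45 is in 63.189.5.32/27


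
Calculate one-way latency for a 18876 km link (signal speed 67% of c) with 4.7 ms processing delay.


Speed = 0.67 * 3e5 km/s = 201000 km/s
Propagation delay = 18876 / 201000 = 0.0939 s = 93.9104 ms
Processing delay = 4.7 ms
Total one-way latency = 98.6104 ms


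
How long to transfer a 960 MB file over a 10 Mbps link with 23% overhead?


Effective throughput = 10 * (1 - 23/100) = 7.7 Mbps
File size in Mb = 960 * 8 = 7680 Mb
Time = 7680 / 7.7
Time = 997.4026 seconds


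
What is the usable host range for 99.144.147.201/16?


Network: 99.144.0.0
Broadcast: 99.144.255.255
First usable = network + 1
Last usable = broadcast - 1
Range: 99.144.0.1 to 99.144.255.254


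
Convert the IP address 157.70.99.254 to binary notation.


157 = 10011101
70 = 01000110
99 = 01100011
254 = 11111110
Binary: 10011101.01000110.01100011.11111110


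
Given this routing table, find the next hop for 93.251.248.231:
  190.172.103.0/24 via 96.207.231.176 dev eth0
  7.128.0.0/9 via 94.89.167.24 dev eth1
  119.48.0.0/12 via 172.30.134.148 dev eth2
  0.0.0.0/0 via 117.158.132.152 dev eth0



Longest prefix match for 93.251.248.231:
  /24 190.172.103.0: no
  /9 7.128.0.0: no
  /12 119.48.0.0: no
  /0 0.0.0.0: MATCH
Selected: next-hop 117.158.132.152 via eth0 (matched /0)


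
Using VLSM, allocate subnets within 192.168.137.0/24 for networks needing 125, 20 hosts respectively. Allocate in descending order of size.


125 hosts -> /25 (126 usable): 192.168.137.0/25
20 hosts -> /27 (30 usable): 192.168.137.128/27
Allocation: 192.168.137.0/25 (125 hosts, 126 usable); 192.168.137.128/27 (20 hosts, 30 usable)


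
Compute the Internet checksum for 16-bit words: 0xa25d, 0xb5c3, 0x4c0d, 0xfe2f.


Sum all words (with carry folding):
+ 0xa25d = 0xa25d
+ 0xb5c3 = 0x5821
+ 0x4c0d = 0xa42e
+ 0xfe2f = 0xa25e
One's complement: ~0xa25e
Checksum = 0x5da1


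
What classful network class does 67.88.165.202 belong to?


First octet: 67
Binary: 01000011
0xxxxxxx -> Class A (1-126)
Class A, default mask 255.0.0.0 (/8)


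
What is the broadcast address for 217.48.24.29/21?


Network: 217.48.24.0/21
Host bits = 11
Set all host bits to 1:
Broadcast: 217.48.31.255


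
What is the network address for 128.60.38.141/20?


IP:   10000000.00111100.00100110.10001101
Mask: 11111111.11111111.11110000.00000000
AND operation:
Net:  10000000.00111100.00100000.00000000
Network: 128.60.32.0/20


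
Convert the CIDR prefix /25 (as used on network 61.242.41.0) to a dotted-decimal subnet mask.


/25 means 25 network bits, 7 host bits
Binary: 11111111111111111111111110000000
Mask: 255.255.255.128


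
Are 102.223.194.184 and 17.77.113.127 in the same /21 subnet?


Mask: 255.255.248.0
102.223.194.184 AND mask = 102.223.192.0
17.77.113.127 AND mask = 17.77.112.0
No, different subnets (102.223.192.0 vs 17.77.112.0)


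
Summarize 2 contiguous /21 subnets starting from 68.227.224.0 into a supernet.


Original prefix: /21
Number of subnets: 2 = 2^1
New prefix = 21 - 1 = 20
Supernet: 68.227.224.0/20


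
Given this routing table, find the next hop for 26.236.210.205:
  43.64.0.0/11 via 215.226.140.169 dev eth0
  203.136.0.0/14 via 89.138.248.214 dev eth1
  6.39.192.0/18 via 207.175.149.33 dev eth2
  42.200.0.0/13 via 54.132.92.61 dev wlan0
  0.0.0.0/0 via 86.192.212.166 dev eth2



Longest prefix match for 26.236.210.205:
  /11 43.64.0.0: no
  /14 203.136.0.0: no
  /18 6.39.192.0: no
  /13 42.200.0.0: no
  /0 0.0.0.0: MATCH
Selected: next-hop 86.192.212.166 via eth2 (matched /0)


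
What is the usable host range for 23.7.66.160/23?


Network: 23.7.66.0
Broadcast: 23.7.67.255
First usable = network + 1
Last usable = broadcast - 1
Range: 23.7.66.1 to 23.7.67.254


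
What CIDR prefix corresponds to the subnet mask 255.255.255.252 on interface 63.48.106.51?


Binary: 11111111.11111111.11111111.11111100
Count leading 1s
Prefix: /30


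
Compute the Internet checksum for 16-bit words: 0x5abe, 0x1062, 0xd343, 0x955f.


Sum all words (with carry folding):
+ 0x5abe = 0x5abe
+ 0x1062 = 0x6b20
+ 0xd343 = 0x3e64
+ 0x955f = 0xd3c3
One's complement: ~0xd3c3
Checksum = 0x2c3c


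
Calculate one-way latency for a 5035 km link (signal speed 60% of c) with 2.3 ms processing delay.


Speed = 0.6 * 3e5 km/s = 180000 km/s
Propagation delay = 5035 / 180000 = 0.028 s = 27.9722 ms
Processing delay = 2.3 ms
Total one-way latency = 30.2722 ms


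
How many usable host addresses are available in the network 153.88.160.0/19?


Host bits = 32 - 19 = 13
Total addresses = 2^13 = 8192
Usable = total - 2 (network and broadcast)
Usable hosts: 8190


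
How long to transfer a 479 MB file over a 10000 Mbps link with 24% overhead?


Effective throughput = 10000 * (1 - 24/100) = 7600 Mbps
File size in Mb = 479 * 8 = 3832 Mb
Time = 3832 / 7600
Time = 0.5042 seconds


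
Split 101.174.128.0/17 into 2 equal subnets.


New prefix = 17 + 1 = 18
Each subnet has 16384 addresses
  101.174.128.0/18
  101.174.192.0/18
Subnets: 101.174.128.0/18, 101.174.192.0/18


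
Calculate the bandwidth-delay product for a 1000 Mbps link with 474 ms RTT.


BDP = bandwidth * RTT
= 1000 Mbps * 474 ms
= 1000 * 1e6 * 474 / 1000 bits
= 474000000 bits
= 59250000 bytes
= 57861.3281 KB
BDP = 474000000 bits (59250000 bytes)


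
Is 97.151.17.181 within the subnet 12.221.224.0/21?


Subnet network: 12.221.224.0
Test IP AND mask: 97.151.16.0
No, 97.151.17.181 is not in 12.221.224.0/21


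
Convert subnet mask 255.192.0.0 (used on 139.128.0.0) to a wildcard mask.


Subnet mask: 255.192.0.0
Wildcard = 255.255.255.255 - subnet mask
255 - 255 = 0
255 - 192 = 63
255 - 0 = 255
255 - 0 = 255
Wildcard: 0.63.255.255


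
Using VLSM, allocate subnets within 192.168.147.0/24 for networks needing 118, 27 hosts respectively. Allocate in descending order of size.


118 hosts -> /25 (126 usable): 192.168.147.0/25
27 hosts -> /27 (30 usable): 192.168.147.128/27
Allocation: 192.168.147.0/25 (118 hosts, 126 usable); 192.168.147.128/27 (27 hosts, 30 usable)


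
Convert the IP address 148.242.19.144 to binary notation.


148 = 10010100
242 = 11110010
19 = 00010011
144 = 10010000
Binary: 10010100.11110010.00010011.10010000


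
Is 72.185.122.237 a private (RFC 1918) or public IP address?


RFC 1918 private ranges:
  10.0.0.0/8 (10.0.0.0 - 10.255.255.255)
  172.16.0.0/12 (172.16.0.0 - 172.31.255.255)
  192.168.0.0/16 (192.168.0.0 - 192.168.255.255)
Public (not in any RFC 1918 range)


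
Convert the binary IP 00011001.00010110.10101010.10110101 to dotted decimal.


00011001 = 25
00010110 = 22
10101010 = 170
10110101 = 181
IP: 25.22.170.181


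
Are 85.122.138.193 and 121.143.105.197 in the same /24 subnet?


Mask: 255.255.255.0
85.122.138.193 AND mask = 85.122.138.0
121.143.105.197 AND mask = 121.143.105.0
No, different subnets (85.122.138.0 vs 121.143.105.0)


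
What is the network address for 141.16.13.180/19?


IP:   10001101.00010000.00001101.10110100
Mask: 11111111.11111111.11100000.00000000
AND operation:
Net:  10001101.00010000.00000000.00000000
Network: 141.16.0.0/19


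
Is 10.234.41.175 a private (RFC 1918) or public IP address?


RFC 1918 private ranges:
  10.0.0.0/8 (10.0.0.0 - 10.255.255.255)
  172.16.0.0/12 (172.16.0.0 - 172.31.255.255)
  192.168.0.0/16 (192.168.0.0 - 192.168.255.255)
Private (in 10.0.0.0/8)


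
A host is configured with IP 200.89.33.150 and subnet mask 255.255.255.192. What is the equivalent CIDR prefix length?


Binary: 11111111.11111111.11111111.11000000
Count leading 1s
Prefix: /26


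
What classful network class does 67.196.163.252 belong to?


First octet: 67
Binary: 01000011
0xxxxxxx -> Class A (1-126)
Class A, default mask 255.0.0.0 (/8)


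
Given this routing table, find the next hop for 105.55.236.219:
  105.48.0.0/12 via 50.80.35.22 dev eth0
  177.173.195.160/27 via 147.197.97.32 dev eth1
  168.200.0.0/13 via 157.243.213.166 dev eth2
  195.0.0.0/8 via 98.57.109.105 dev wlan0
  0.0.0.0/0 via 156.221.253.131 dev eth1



Longest prefix match for 105.55.236.219:
  /12 105.48.0.0: MATCH
  /27 177.173.195.160: no
  /13 168.200.0.0: no
  /8 195.0.0.0: no
  /0 0.0.0.0: MATCH
Selected: next-hop 50.80.35.22 via eth0 (matched /12)


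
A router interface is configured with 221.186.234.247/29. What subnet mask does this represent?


/29 means 29 network bits, 3 host bits
Binary: 11111111111111111111111111111000
Mask: 255.255.255.248


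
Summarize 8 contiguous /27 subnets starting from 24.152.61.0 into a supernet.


Original prefix: /27
Number of subnets: 8 = 2^3
New prefix = 27 - 3 = 24
Supernet: 24.152.61.0/24


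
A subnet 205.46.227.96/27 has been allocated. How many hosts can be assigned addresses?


Host bits = 32 - 27 = 5
Total addresses = 2^5 = 32
Usable = total - 2 (network and broadcast)
Usable hosts: 30


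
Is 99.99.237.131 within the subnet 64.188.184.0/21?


Subnet network: 64.188.184.0
Test IP AND mask: 99.99.232.0
No, 99.99.237.131 is not in 64.188.184.0/21


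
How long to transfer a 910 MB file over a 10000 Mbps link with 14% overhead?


Effective throughput = 10000 * (1 - 14/100) = 8600 Mbps
File size in Mb = 910 * 8 = 7280 Mb
Time = 7280 / 8600
Time = 0.8465 seconds


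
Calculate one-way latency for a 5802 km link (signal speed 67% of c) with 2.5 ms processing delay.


Speed = 0.67 * 3e5 km/s = 201000 km/s
Propagation delay = 5802 / 201000 = 0.0289 s = 28.8657 ms
Processing delay = 2.5 ms
Total one-way latency = 31.3657 ms


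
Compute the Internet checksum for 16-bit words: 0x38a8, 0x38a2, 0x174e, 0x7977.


Sum all words (with carry folding):
+ 0x38a8 = 0x38a8
+ 0x38a2 = 0x714a
+ 0x174e = 0x8898
+ 0x7977 = 0x0210
One's complement: ~0x0210
Checksum = 0xfdef


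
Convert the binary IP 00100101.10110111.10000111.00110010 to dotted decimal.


00100101 = 37
10110111 = 183
10000111 = 135
00110010 = 50
IP: 37.183.135.50


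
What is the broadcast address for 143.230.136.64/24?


Network: 143.230.136.0/24
Host bits = 8
Set all host bits to 1:
Broadcast: 143.230.136.255


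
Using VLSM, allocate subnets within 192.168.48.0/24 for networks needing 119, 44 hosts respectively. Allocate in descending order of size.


119 hosts -> /25 (126 usable): 192.168.48.0/25
44 hosts -> /26 (62 usable): 192.168.48.128/26
Allocation: 192.168.48.0/25 (119 hosts, 126 usable); 192.168.48.128/26 (44 hosts, 62 usable)


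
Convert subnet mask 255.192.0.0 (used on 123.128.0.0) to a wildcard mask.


Subnet mask: 255.192.0.0
Wildcard = 255.255.255.255 - subnet mask
255 - 255 = 0
255 - 192 = 63
255 - 0 = 255
255 - 0 = 255
Wildcard: 0.63.255.255


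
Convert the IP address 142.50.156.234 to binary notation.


142 = 10001110
50 = 00110010
156 = 10011100
234 = 11101010
Binary: 10001110.00110010.10011100.11101010


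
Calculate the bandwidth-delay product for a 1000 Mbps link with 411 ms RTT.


BDP = bandwidth * RTT
= 1000 Mbps * 411 ms
= 1000 * 1e6 * 411 / 1000 bits
= 411000000 bits
= 51375000 bytes
= 50170.8984 KB
BDP = 411000000 bits (51375000 bytes)


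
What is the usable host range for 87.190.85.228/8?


Network: 87.0.0.0
Broadcast: 87.255.255.255
First usable = network + 1
Last usable = broadcast - 1
Range: 87.0.0.1 to 87.255.255.254


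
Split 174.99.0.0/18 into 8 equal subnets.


New prefix = 18 + 3 = 21
Each subnet has 2048 addresses
  174.99.0.0/21
  174.99.8.0/21
  174.99.16.0/21
  174.99.24.0/21
  174.99.32.0/21
  174.99.40.0/21
  174.99.48.0/21
  174.99.56.0/21
Subnets: 174.99.0.0/21, 174.99.8.0/21, 174.99.16.0/21, 174.99.24.0/21, 174.99.32.0/21, 174.99.40.0/21, 174.99.48.0/21, 174.99.56.0/21


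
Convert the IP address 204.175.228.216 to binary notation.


204 = 11001100
175 = 10101111
228 = 11100100
216 = 11011000
Binary: 11001100.10101111.11100100.11011000


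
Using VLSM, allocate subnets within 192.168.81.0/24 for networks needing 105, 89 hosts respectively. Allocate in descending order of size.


105 hosts -> /25 (126 usable): 192.168.81.0/25
89 hosts -> /25 (126 usable): 192.168.81.128/25
Allocation: 192.168.81.0/25 (105 hosts, 126 usable); 192.168.81.128/25 (89 hosts, 126 usable)


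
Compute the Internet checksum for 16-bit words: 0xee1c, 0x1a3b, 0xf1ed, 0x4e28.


Sum all words (with carry folding):
+ 0xee1c = 0xee1c
+ 0x1a3b = 0x0858
+ 0xf1ed = 0xfa45
+ 0x4e28 = 0x486e
One's complement: ~0x486e
Checksum = 0xb791


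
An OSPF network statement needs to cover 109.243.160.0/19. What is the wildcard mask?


Subnet mask: 255.255.224.0
Wildcard = 255.255.255.255 - subnet mask
255 - 255 = 0
255 - 255 = 0
255 - 224 = 31
255 - 0 = 255
Wildcard: 0.0.31.255


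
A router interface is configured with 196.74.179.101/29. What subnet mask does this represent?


/29 means 29 network bits, 3 host bits
Binary: 11111111111111111111111111111000
Mask: 255.255.255.248


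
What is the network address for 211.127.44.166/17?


IP:   11010011.01111111.00101100.10100110
Mask: 11111111.11111111.10000000.00000000
AND operation:
Net:  11010011.01111111.00000000.00000000
Network: 211.127.0.0/17


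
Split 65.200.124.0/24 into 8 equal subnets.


New prefix = 24 + 3 = 27
Each subnet has 32 addresses
  65.200.124.0/27
  65.200.124.32/27
  65.200.124.64/27
  65.200.124.96/27
  65.200.124.128/27
  65.200.124.160/27
  65.200.124.192/27
  65.200.124.224/27
Subnets: 65.200.124.0/27, 65.200.124.32/27, 65.200.124.64/27, 65.200.124.96/27, 65.200.124.128/27, 65.200.124.160/27, 65.200.124.192/27, 65.200.124.224/27


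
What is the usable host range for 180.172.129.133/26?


Network: 180.172.129.128
Broadcast: 180.172.129.191
First usable = network + 1
Last usable = broadcast - 1
Range: 180.172.129.129 to 180.172.129.190


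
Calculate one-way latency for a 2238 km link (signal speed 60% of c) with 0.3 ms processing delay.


Speed = 0.6 * 3e5 km/s = 180000 km/s
Propagation delay = 2238 / 180000 = 0.0124 s = 12.4333 ms
Processing delay = 0.3 ms
Total one-way latency = 12.7333 ms


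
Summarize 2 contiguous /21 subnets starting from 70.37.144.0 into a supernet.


Original prefix: /21
Number of subnets: 2 = 2^1
New prefix = 21 - 1 = 20
Supernet: 70.37.144.0/20


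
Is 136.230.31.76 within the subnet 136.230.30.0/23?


Subnet network: 136.230.30.0
Test IP AND mask: 136.230.30.0
Yes, 136.230.31.76 is in 136.230.30.0/23


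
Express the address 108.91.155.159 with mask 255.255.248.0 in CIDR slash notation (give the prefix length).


Binary: 11111111.11111111.11111000.00000000
Count leading 1s
Prefix: /21


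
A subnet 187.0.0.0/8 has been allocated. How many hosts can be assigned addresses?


Host bits = 32 - 8 = 24
Total addresses = 2^24 = 16777216
Usable = total - 2 (network and broadcast)
Usable hosts: 16777214


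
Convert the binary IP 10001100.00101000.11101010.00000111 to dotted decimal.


10001100 = 140
00101000 = 40
11101010 = 234
00000111 = 7
IP: 140.40.234.7


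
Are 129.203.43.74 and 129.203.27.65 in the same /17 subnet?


Mask: 255.255.128.0
129.203.43.74 AND mask = 129.203.0.0
129.203.27.65 AND mask = 129.203.0.0
Yes, same subnet (129.203.0.0)


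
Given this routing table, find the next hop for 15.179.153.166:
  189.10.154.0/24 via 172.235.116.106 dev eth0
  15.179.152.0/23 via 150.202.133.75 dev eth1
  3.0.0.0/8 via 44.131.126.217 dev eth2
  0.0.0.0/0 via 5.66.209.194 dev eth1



Longest prefix match for 15.179.153.166:
  /24 189.10.154.0: no
  /23 15.179.152.0: MATCH
  /8 3.0.0.0: no
  /0 0.0.0.0: MATCH
Selected: next-hop 150.202.133.75 via eth1 (matched /23)


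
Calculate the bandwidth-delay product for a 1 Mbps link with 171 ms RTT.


BDP = bandwidth * RTT
= 1 Mbps * 171 ms
= 1 * 1e6 * 171 / 1000 bits
= 171000 bits
= 21375 bytes
= 20.874 KB
BDP = 171000 bits (21375 bytes)


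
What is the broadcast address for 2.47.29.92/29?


Network: 2.47.29.88/29
Host bits = 3
Set all host bits to 1:
Broadcast: 2.47.29.95


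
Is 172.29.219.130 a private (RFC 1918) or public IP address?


RFC 1918 private ranges:
  10.0.0.0/8 (10.0.0.0 - 10.255.255.255)
  172.16.0.0/12 (172.16.0.0 - 172.31.255.255)
  192.168.0.0/16 (192.168.0.0 - 192.168.255.255)
Private (in 172.16.0.0/12)


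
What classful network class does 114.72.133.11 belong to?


First octet: 114
Binary: 01110010
0xxxxxxx -> Class A (1-126)
Class A, default mask 255.0.0.0 (/8)


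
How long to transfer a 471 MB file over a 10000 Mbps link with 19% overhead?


Effective throughput = 10000 * (1 - 19/100) = 8100.0 Mbps
File size in Mb = 471 * 8 = 3768 Mb
Time = 3768 / 8100.0
Time = 0.4652 seconds


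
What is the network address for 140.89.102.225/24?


IP:   10001100.01011001.01100110.11100001
Mask: 11111111.11111111.11111111.00000000
AND operation:
Net:  10001100.01011001.01100110.00000000
Network: 140.89.102.0/24


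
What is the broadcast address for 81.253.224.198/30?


Network: 81.253.224.196/30
Host bits = 2
Set all host bits to 1:
Broadcast: 81.253.224.199


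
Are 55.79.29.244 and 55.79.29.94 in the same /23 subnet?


Mask: 255.255.254.0
55.79.29.244 AND mask = 55.79.28.0
55.79.29.94 AND mask = 55.79.28.0
Yes, same subnet (55.79.28.0)


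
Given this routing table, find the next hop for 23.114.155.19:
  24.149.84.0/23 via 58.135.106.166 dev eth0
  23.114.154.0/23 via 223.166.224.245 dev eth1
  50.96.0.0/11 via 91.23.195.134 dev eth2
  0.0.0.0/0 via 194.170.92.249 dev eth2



Longest prefix match for 23.114.155.19:
  /23 24.149.84.0: no
  /23 23.114.154.0: MATCH
  /11 50.96.0.0: no
  /0 0.0.0.0: MATCH
Selected: next-hop 223.166.224.245 via eth1 (matched /23)


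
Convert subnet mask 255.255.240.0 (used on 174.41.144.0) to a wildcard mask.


Subnet mask: 255.255.240.0
Wildcard = 255.255.255.255 - subnet mask
255 - 255 = 0
255 - 255 = 0
255 - 240 = 15
255 - 0 = 255
Wildcard: 0.0.15.255


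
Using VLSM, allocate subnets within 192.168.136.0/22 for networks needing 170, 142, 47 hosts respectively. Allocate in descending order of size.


170 hosts -> /24 (254 usable): 192.168.136.0/24
142 hosts -> /24 (254 usable): 192.168.137.0/24
47 hosts -> /26 (62 usable): 192.168.138.0/26
Allocation: 192.168.136.0/24 (170 hosts, 254 usable); 192.168.137.0/24 (142 hosts, 254 usable); 192.168.138.0/26 (47 hosts, 62 usable)


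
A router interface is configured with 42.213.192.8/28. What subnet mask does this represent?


/28 means 28 network bits, 4 host bits
Binary: 11111111111111111111111111110000
Mask: 255.255.255.240


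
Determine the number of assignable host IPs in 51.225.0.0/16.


Host bits = 32 - 16 = 16
Total addresses = 2^16 = 65536
Usable = total - 2 (network and broadcast)
Usable hosts: 65534


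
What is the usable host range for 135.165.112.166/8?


Network: 135.0.0.0
Broadcast: 135.255.255.255
First usable = network + 1
Last usable = broadcast - 1
Range: 135.0.0.1 to 135.255.255.254


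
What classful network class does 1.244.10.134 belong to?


First octet: 1
Binary: 00000001
0xxxxxxx -> Class A (1-126)
Class A, default mask 255.0.0.0 (/8)


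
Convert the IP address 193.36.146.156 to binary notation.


193 = 11000001
36 = 00100100
146 = 10010010
156 = 10011100
Binary: 11000001.00100100.10010010.10011100


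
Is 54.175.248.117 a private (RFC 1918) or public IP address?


RFC 1918 private ranges:
  10.0.0.0/8 (10.0.0.0 - 10.255.255.255)
  172.16.0.0/12 (172.16.0.0 - 172.31.255.255)
  192.168.0.0/16 (192.168.0.0 - 192.168.255.255)
Public (not in any RFC 1918 range)


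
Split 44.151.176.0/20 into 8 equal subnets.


New prefix = 20 + 3 = 23
Each subnet has 512 addresses
  44.151.176.0/23
  44.151.178.0/23
  44.151.180.0/23
  44.151.182.0/23
  44.151.184.0/23
  44.151.186.0/23
  44.151.188.0/23
  44.151.190.0/23
Subnets: 44.151.176.0/23, 44.151.178.0/23, 44.151.180.0/23, 44.151.182.0/23, 44.151.184.0/23, 44.151.186.0/23, 44.151.188.0/23, 44.151.190.0/23


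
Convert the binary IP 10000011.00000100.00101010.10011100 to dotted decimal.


10000011 = 131
00000100 = 4
00101010 = 42
10011100 = 156
IP: 131.4.42.156


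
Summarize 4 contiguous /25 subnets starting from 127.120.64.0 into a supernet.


Original prefix: /25
Number of subnets: 4 = 2^2
New prefix = 25 - 2 = 23
Supernet: 127.120.64.0/23


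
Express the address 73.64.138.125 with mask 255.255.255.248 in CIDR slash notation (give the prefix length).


Binary: 11111111.11111111.11111111.11111000
Count leading 1s
Prefix: /29


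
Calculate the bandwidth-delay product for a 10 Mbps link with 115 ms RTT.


BDP = bandwidth * RTT
= 10 Mbps * 115 ms
= 10 * 1e6 * 115 / 1000 bits
= 1150000 bits
= 143750 bytes
= 140.3809 KB
BDP = 1150000 bits (143750 bytes)


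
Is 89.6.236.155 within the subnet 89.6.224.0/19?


Subnet network: 89.6.224.0
Test IP AND mask: 89.6.224.0
Yes, 89.6.236.155 is in 89.6.224.0/19


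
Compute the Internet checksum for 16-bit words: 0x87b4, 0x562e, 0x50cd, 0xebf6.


Sum all words (with carry folding):
+ 0x87b4 = 0x87b4
+ 0x562e = 0xdde2
+ 0x50cd = 0x2eb0
+ 0xebf6 = 0x1aa7
One's complement: ~0x1aa7
Checksum = 0xe558


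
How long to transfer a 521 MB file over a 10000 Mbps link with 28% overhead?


Effective throughput = 10000 * (1 - 28/100) = 7200 Mbps
File size in Mb = 521 * 8 = 4168 Mb
Time = 4168 / 7200
Time = 0.5789 seconds


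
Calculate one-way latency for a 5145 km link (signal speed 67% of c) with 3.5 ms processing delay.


Speed = 0.67 * 3e5 km/s = 201000 km/s
Propagation delay = 5145 / 201000 = 0.0256 s = 25.597 ms
Processing delay = 3.5 ms
Total one-way latency = 29.097 ms


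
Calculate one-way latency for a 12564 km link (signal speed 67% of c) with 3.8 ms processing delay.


Speed = 0.67 * 3e5 km/s = 201000 km/s
Propagation delay = 12564 / 201000 = 0.0625 s = 62.5075 ms
Processing delay = 3.8 ms
Total one-way latency = 66.3075 ms


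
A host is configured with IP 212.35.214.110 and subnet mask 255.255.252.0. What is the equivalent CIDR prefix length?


Binary: 11111111.11111111.11111100.00000000
Count leading 1s
Prefix: /22


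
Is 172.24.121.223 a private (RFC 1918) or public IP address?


RFC 1918 private ranges:
  10.0.0.0/8 (10.0.0.0 - 10.255.255.255)
  172.16.0.0/12 (172.16.0.0 - 172.31.255.255)
  192.168.0.0/16 (192.168.0.0 - 192.168.255.255)
Private (in 172.16.0.0/12)


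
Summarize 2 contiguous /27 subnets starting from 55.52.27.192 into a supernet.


Original prefix: /27
Number of subnets: 2 = 2^1
New prefix = 27 - 1 = 26
Supernet: 55.52.27.192/26


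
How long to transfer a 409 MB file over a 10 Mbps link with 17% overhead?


Effective throughput = 10 * (1 - 17/100) = 8.3 Mbps
File size in Mb = 409 * 8 = 3272 Mb
Time = 3272 / 8.3
Time = 394.2169 seconds


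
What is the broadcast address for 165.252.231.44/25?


Network: 165.252.231.0/25
Host bits = 7
Set all host bits to 1:
Broadcast: 165.252.231.127


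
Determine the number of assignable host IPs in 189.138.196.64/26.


Host bits = 32 - 26 = 6
Total addresses = 2^6 = 64
Usable = total - 2 (network and broadcast)
Usable hosts: 62


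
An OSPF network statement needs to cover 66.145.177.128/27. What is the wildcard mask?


Subnet mask: 255.255.255.224
Wildcard = 255.255.255.255 - subnet mask
255 - 255 = 0
255 - 255 = 0
255 - 255 = 0
255 - 224 = 31
Wildcard: 0.0.0.31


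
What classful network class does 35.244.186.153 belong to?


First octet: 35
Binary: 00100011
0xxxxxxx -> Class A (1-126)
Class A, default mask 255.0.0.0 (/8)


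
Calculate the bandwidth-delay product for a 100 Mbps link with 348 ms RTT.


BDP = bandwidth * RTT
= 100 Mbps * 348 ms
= 100 * 1e6 * 348 / 1000 bits
= 34800000 bits
= 4350000 bytes
= 4248.0469 KB
BDP = 34800000 bits (4350000 bytes)


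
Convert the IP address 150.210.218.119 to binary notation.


150 = 10010110
210 = 11010010
218 = 11011010
119 = 01110111
Binary: 10010110.11010010.11011010.01110111


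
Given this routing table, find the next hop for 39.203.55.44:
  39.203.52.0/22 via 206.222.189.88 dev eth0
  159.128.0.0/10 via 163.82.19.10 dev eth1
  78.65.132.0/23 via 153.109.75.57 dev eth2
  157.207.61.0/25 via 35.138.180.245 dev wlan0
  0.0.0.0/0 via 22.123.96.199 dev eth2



Longest prefix match for 39.203.55.44:
  /22 39.203.52.0: MATCH
  /10 159.128.0.0: no
  /23 78.65.132.0: no
  /25 157.207.61.0: no
  /0 0.0.0.0: MATCH
Selected: next-hop 206.222.189.88 via eth0 (matched /22)


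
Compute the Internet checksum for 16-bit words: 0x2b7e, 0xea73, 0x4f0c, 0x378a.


Sum all words (with carry folding):
+ 0x2b7e = 0x2b7e
+ 0xea73 = 0x15f2
+ 0x4f0c = 0x64fe
+ 0x378a = 0x9c88
One's complement: ~0x9c88
Checksum = 0x6377


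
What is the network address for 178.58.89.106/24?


IP:   10110010.00111010.01011001.01101010
Mask: 11111111.11111111.11111111.00000000
AND operation:
Net:  10110010.00111010.01011001.00000000
Network: 178.58.89.0/24


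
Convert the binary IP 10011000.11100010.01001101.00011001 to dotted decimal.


10011000 = 152
11100010 = 226
01001101 = 77
00011001 = 25
IP: 152.226.77.25


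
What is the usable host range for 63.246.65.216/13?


Network: 63.240.0.0
Broadcast: 63.247.255.255
First usable = network + 1
Last usable = broadcast - 1
Range: 63.240.0.1 to 63.247.255.254


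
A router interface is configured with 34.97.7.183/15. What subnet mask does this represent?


/15 means 15 network bits, 17 host bits
Binary: 11111111111111100000000000000000
Mask: 255.254.0.0


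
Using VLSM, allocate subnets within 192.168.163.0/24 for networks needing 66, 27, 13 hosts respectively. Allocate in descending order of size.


66 hosts -> /25 (126 usable): 192.168.163.0/25
27 hosts -> /27 (30 usable): 192.168.163.128/27
13 hosts -> /28 (14 usable): 192.168.163.160/28
Allocation: 192.168.163.0/25 (66 hosts, 126 usable); 192.168.163.128/27 (27 hosts, 30 usable); 192.168.163.160/28 (13 hosts, 14 usable)


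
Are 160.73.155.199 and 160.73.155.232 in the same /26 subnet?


Mask: 255.255.255.192
160.73.155.199 AND mask = 160.73.155.192
160.73.155.232 AND mask = 160.73.155.192
Yes, same subnet (160.73.155.192)


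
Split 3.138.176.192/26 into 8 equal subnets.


New prefix = 26 + 3 = 29
Each subnet has 8 addresses
  3.138.176.192/29
  3.138.176.200/29
  3.138.176.208/29
  3.138.176.216/29
  3.138.176.224/29
  3.138.176.232/29
  3.138.176.240/29
  3.138.176.248/29
Subnets: 3.138.176.192/29, 3.138.176.200/29, 3.138.176.208/29, 3.138.176.216/29, 3.138.176.224/29, 3.138.176.232/29, 3.138.176.240/29, 3.138.176.248/29


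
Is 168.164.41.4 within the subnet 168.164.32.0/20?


Subnet network: 168.164.32.0
Test IP AND mask: 168.164.32.0
Yes, 168.164.41.4 is in 168.164.32.0/20


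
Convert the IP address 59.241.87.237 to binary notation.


59 = 00111011
241 = 11110001
87 = 01010111
237 = 11101101
Binary: 00111011.11110001.01010111.11101101


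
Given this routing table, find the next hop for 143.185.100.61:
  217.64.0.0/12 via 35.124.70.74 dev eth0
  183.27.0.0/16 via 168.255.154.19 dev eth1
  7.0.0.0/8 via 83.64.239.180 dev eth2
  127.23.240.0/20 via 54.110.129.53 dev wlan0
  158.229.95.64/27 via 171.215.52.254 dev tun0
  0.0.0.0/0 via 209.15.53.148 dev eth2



Longest prefix match for 143.185.100.61:
  /12 217.64.0.0: no
  /16 183.27.0.0: no
  /8 7.0.0.0: no
  /20 127.23.240.0: no
  /27 158.229.95.64: no
  /0 0.0.0.0: MATCH
Selected: next-hop 209.15.53.148 via eth2 (matched /0)


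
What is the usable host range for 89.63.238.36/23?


Network: 89.63.238.0
Broadcast: 89.63.239.255
First usable = network + 1
Last usable = broadcast - 1
Range: 89.63.238.1 to 89.63.239.254


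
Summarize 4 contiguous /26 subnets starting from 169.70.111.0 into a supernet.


Original prefix: /26
Number of subnets: 4 = 2^2
New prefix = 26 - 2 = 24
Supernet: 169.70.111.0/24


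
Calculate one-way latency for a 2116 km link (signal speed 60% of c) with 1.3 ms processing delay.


Speed = 0.6 * 3e5 km/s = 180000 km/s
Propagation delay = 2116 / 180000 = 0.0118 s = 11.7556 ms
Processing delay = 1.3 ms
Total one-way latency = 13.0556 ms


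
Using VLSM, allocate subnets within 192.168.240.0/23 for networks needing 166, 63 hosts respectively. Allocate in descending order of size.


166 hosts -> /24 (254 usable): 192.168.240.0/24
63 hosts -> /25 (126 usable): 192.168.241.0/25
Allocation: 192.168.240.0/24 (166 hosts, 254 usable); 192.168.241.0/25 (63 hosts, 126 usable)


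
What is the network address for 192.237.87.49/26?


IP:   11000000.11101101.01010111.00110001
Mask: 11111111.11111111.11111111.11000000
AND operation:
Net:  11000000.11101101.01010111.00000000
Network: 192.237.87.0/26


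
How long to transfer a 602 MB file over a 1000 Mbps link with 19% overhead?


Effective throughput = 1000 * (1 - 19/100) = 810 Mbps
File size in Mb = 602 * 8 = 4816 Mb
Time = 4816 / 810
Time = 5.9457 seconds


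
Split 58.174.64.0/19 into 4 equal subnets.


New prefix = 19 + 2 = 21
Each subnet has 2048 addresses
  58.174.64.0/21
  58.174.72.0/21
  58.174.80.0/21
  58.174.88.0/21
Subnets: 58.174.64.0/21, 58.174.72.0/21, 58.174.80.0/21, 58.174.88.0/21


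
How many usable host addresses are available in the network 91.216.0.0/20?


Host bits = 32 - 20 = 12
Total addresses = 2^12 = 4096
Usable = total - 2 (network and broadcast)
Usable hosts: 4094


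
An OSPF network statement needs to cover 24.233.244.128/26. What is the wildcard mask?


Subnet mask: 255.255.255.192
Wildcard = 255.255.255.255 - subnet mask
255 - 255 = 0
255 - 255 = 0
255 - 255 = 0
255 - 192 = 63
Wildcard: 0.0.0.63


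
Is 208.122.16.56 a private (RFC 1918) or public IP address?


RFC 1918 private ranges:
  10.0.0.0/8 (10.0.0.0 - 10.255.255.255)
  172.16.0.0/12 (172.16.0.0 - 172.31.255.255)
  192.168.0.0/16 (192.168.0.0 - 192.168.255.255)
Public (not in any RFC 1918 range)


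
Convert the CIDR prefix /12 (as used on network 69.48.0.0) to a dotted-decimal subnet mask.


/12 means 12 network bits, 20 host bits
Binary: 11111111111100000000000000000000
Mask: 255.240.0.0
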